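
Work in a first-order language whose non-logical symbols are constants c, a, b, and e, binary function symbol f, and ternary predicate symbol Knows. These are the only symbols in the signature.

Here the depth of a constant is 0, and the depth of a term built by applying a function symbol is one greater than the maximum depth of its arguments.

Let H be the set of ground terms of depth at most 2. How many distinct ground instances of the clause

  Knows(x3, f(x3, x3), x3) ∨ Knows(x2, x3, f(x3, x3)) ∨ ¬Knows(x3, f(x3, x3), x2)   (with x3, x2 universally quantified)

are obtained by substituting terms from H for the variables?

163216

Ground terms of depth ≤ 2:
  Write N_k for the number of ground terms of depth ≤ k. A term of depth ≤ k is either a constant or a function symbol applied to arguments of depth ≤ k−1, so N_k = 4 + N_{k-1}^2.
  N_0 = 4
  N_1 = 4 + 4^2 = 20
  N_2 = 4 + 20^2 = 404
So there are 404 ground terms available for substitution.
The clause has 2 distinct variables (x3, x2), each appearing in the body. In the free term algebra distinct substitutions yield syntactically distinct ground instances.
Number of ground instances = 404^2 = 163216.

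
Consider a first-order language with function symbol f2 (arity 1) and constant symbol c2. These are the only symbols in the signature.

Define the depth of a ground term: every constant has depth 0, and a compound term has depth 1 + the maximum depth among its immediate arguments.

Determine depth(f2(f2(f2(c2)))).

depth(f2(c2)) = 1 + depth(c2) = 1 + 0 = 1
depth(f2(f2(c2))) = 1 + depth(f2(c2)) = 1 + 1 = 2
depth(f2(f2(f2(c2)))) = 1 + depth(f2(f2(c2))) = 1 + 2 = 3

3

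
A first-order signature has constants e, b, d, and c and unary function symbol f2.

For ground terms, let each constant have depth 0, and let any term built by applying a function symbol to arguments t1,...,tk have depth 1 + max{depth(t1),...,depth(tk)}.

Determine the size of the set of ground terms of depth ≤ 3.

Let N_k count ground terms of depth at most k. Each non-constant term of depth ≤ k is some function symbol applied to depth-≤(k−1) arguments, giving N_k = 4 + N_{k-1}.
N_0 = 4
N_1 = 4 + 4 = 8
N_2 = 4 + 8 = 12
N_3 = 4 + 12 = 16

16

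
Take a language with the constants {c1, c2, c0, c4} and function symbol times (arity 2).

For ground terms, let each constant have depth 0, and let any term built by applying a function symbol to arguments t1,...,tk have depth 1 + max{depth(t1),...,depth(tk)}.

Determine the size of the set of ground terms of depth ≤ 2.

Count level by level. With function symbols times/2, the terms of depth ≤ k are the 4 constants together with each function applied to depth-≤(k−1) tuples, so N_k = 4 + N_{k-1}^2.
N_0 = 4
N_1 = 4 + 4^2 = 20
N_2 = 4 + 20^2 = 404

404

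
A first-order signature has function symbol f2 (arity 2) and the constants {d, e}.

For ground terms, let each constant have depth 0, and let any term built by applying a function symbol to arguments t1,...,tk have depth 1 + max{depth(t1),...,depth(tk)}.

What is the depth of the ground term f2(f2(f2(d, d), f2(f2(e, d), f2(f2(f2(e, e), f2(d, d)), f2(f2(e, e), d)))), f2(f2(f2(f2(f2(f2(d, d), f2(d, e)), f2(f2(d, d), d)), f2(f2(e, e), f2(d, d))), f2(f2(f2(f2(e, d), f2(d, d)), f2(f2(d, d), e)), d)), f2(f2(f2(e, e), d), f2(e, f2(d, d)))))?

depth(f2(d, d)) = 1 + max(0, 0) = 1
depth(f2(e, d)) = 1 + max(0, 0) = 1
depth(f2(e, e)) = 1 + max(0, 0) = 1
depth(f2(f2(e, e), f2(d, d))) = 1 + max(1, 1) = 2
depth(f2(f2(e, e), d)) = 1 + max(1, 0) = 2
depth(f2(f2(f2(e, e), f2(d, d)), f2(f2(e, e), d))) = 1 + max(2, 2) = 3
depth(f2(f2(e, d), f2(f2(f2(e, e), f2(d, d)), f2(f2(e, e), d)))) = 1 + max(1, 3) = 4
depth(f2(f2(d, d), f2(f2(e, d), f2(f2(f2(e, e), f2(d, d)), f2(f2(e, e), d))))) = 1 + max(1, 4) = 5
depth(f2(d, e)) = 1 + max(0, 0) = 1
depth(f2(f2(d, d), f2(d, e))) = 1 + max(1, 1) = 2
depth(f2(f2(d, d), d)) = 1 + max(1, 0) = 2
depth(f2(f2(f2(d, d), f2(d, e)), f2(f2(d, d), d))) = 1 + max(2, 2) = 3
depth(f2(f2(f2(f2(d, d), f2(d, e)), f2(f2(d, d), d)), f2(f2(e, e), f2(d, d)))) = 1 + max(3, 2) = 4
depth(f2(f2(e, d), f2(d, d))) = 1 + max(1, 1) = 2
depth(f2(f2(d, d), e)) = 1 + max(1, 0) = 2
depth(f2(f2(f2(e, d), f2(d, d)), f2(f2(d, d), e))) = 1 + max(2, 2) = 3
depth(f2(f2(f2(f2(e, d), f2(d, d)), f2(f2(d, d), e)), d)) = 1 + max(3, 0) = 4
depth(f2(f2(f2(f2(f2(d, d), f2(d, e)), f2(f2(d, d), d)), f2(f2(e, e), f2(d, d))), f2(f2(f2(f2(e, d), f2(d, d)), f2(f2(d, d), e)), d))) = 1 + max(4, 4) = 5
depth(f2(e, f2(d, d))) = 1 + max(0, 1) = 2
depth(f2(f2(f2(e, e), d), f2(e, f2(d, d)))) = 1 + max(2, 2) = 3
depth(f2(f2(f2(f2(f2(f2(d, d), f2(d, e)), f2(f2(d, d), d)), f2(f2(e, e), f2(d, d))), f2(f2(f2(f2(e, d), f2(d, d)), f2(f2(d, d), e)), d)), f2(f2(f2(e, e), d), f2(e, f2(d, d))))) = 1 + max(5, 3) = 6
depth(f2(f2(f2(d, d), f2(f2(e, d), f2(f2(f2(e, e), f2(d, d)), f2(f2(e, e), d)))), f2(f2(f2(f2(f2(f2(d, d), f2(d, e)), f2(f2(d, d), d)), f2(f2(e, e), f2(d, d))), f2(f2(f2(f2(e, d), f2(d, d)), f2(f2(d, d), e)), d)), f2(f2(f2(e, e), d), f2(e, f2(d, d)))))) = 1 + max(5, 6) = 7

7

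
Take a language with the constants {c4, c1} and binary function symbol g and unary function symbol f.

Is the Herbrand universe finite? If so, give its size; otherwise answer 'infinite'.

The signature has at least one function symbol (g, arity 2) and at least one constant (c4).
Iterating g gives infinitely many distinct ground terms: c4, g(c4, c4), g(g(c4, c4), g(c4, c4)), ...
So the Herbrand universe is infinite.

infinite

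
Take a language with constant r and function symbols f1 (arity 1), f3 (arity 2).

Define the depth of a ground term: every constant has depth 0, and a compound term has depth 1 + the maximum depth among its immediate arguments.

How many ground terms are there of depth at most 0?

If N_k denotes the number of depth-≤k ground terms, the 1 constant gives N_0 = 1, and each function symbol of arity r contributes N_{k-1}^r new terms at level k: N_k = 1 + N_{k-1} + N_{k-1}^2.
N_0 = 1

1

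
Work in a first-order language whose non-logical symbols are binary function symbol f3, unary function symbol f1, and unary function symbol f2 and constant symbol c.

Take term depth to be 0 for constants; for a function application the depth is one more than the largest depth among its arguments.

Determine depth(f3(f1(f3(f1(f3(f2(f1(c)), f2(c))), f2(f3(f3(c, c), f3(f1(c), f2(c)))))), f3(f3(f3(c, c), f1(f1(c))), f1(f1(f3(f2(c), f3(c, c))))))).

depth(f1(c)) = 1 + depth(c) = 1 + 0 = 1
depth(f2(f1(c))) = 1 + depth(f1(c)) = 1 + 1 = 2
depth(f2(c)) = 1 + depth(c) = 1 + 0 = 1
depth(f3(f2(f1(c)), f2(c))) = 1 + max(2, 1) = 3
depth(f1(f3(f2(f1(c)), f2(c)))) = 1 + depth(f3(f2(f1(c)), f2(c))) = 1 + 3 = 4
depth(f3(c, c)) = 1 + max(0, 0) = 1
depth(f3(f1(c), f2(c))) = 1 + max(1, 1) = 2
depth(f3(f3(c, c), f3(f1(c), f2(c)))) = 1 + max(1, 2) = 3
depth(f2(f3(f3(c, c), f3(f1(c), f2(c))))) = 1 + depth(f3(f3(c, c), f3(f1(c), f2(c)))) = 1 + 3 = 4
depth(f3(f1(f3(f2(f1(c)), f2(c))), f2(f3(f3(c, c), f3(f1(c), f2(c)))))) = 1 + max(4, 4) = 5
depth(f1(f3(f1(f3(f2(f1(c)), f2(c))), f2(f3(f3(c, c), f3(f1(c), f2(c))))))) = 1 + depth(f3(f1(f3(f2(f1(c)), f2(c))), f2(f3(f3(c, c), f3(f1(c), f2(c)))))) = 1 + 5 = 6
depth(f1(f1(c))) = 1 + depth(f1(c)) = 1 + 1 = 2
depth(f3(f3(c, c), f1(f1(c)))) = 1 + max(1, 2) = 3
depth(f3(f2(c), f3(c, c))) = 1 + max(1, 1) = 2
depth(f1(f3(f2(c), f3(c, c)))) = 1 + depth(f3(f2(c), f3(c, c))) = 1 + 2 = 3
depth(f1(f1(f3(f2(c), f3(c, c))))) = 1 + depth(f1(f3(f2(c), f3(c, c)))) = 1 + 3 = 4
depth(f3(f3(f3(c, c), f1(f1(c))), f1(f1(f3(f2(c), f3(c, c)))))) = 1 + max(3, 4) = 5
depth(f3(f1(f3(f1(f3(f2(f1(c)), f2(c))), f2(f3(f3(c, c), f3(f1(c), f2(c)))))), f3(f3(f3(c, c), f1(f1(c))), f1(f1(f3(f2(c), f3(c, c))))))) = 1 + max(6, 5) = 7

7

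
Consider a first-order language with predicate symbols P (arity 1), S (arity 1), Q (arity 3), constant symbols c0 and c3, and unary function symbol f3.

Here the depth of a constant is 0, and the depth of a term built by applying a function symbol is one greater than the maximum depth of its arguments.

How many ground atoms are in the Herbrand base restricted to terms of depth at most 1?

First count ground terms of depth ≤ 1.
If N_k denotes the number of depth-≤k ground terms, the 2 constants give N_0 = 2, and each function symbol of arity r contributes N_{k-1}^r new terms at level k: N_k = 2 + N_{k-1}.
N_0 = 2
N_1 = 2 + 2 = 4
Explicitly: c0, c3, f3(c0), f3(c3).
So |H| = 4.
Each predicate of arity r yields |H|^r ground atoms (one per choice of an r-tuple from H):
  P: 4;  S: 4;  Q: 4^3 = 64
Total ground atoms: 4 + 4 + 64 = 72.

72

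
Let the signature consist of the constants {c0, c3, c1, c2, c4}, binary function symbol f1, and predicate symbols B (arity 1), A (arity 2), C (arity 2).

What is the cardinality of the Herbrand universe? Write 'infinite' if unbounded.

infinite

The signature has at least one function symbol (f1, arity 2) and at least one constant (c0).
Iterating f1 gives infinitely many distinct ground terms: c0, f1(c0, c0), f1(f1(c0, c0), f1(c0, c0)), ...
So the Herbrand universe is infinite.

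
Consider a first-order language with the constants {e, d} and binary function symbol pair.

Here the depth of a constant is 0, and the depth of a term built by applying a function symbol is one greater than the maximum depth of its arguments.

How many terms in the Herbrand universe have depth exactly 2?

32

Let N_k count ground terms of depth at most k. Each non-constant term of depth ≤ k is some function symbol applied to depth-≤(k−1) arguments, giving N_k = 2 + N_{k-1}^2.
N_0 = 2
N_1 = 2 + 2^2 = 6
N_2 = 2 + 6^2 = 38
Terms of depth exactly 2: N_2 − N_1 = 38 − 6 = 32.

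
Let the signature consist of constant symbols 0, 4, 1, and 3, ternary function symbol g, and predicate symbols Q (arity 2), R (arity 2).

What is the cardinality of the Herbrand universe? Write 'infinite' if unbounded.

The signature has at least one function symbol (g, arity 3) and at least one constant (0).
Iterating g gives infinitely many distinct ground terms: 0, g(0, 0, 0), g(g(0, 0, 0), g(0, 0, 0), g(0, 0, 0)), ...
So the Herbrand universe is infinite.

infinite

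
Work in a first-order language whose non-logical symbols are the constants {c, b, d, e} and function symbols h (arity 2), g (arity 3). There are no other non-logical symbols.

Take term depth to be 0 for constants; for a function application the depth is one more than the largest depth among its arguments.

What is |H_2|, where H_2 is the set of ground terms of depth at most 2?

599764

Count level by level. With function symbols h/2, g/3, the terms of depth ≤ k are the 4 constants together with each function applied to depth-≤(k−1) tuples, so N_k = 4 + N_{k-1}^2 + N_{k-1}^3.
N_0 = 4
N_1 = 4 + 4^2 + 4^3 = 84
N_2 = 4 + 84^2 + 84^3 = 599764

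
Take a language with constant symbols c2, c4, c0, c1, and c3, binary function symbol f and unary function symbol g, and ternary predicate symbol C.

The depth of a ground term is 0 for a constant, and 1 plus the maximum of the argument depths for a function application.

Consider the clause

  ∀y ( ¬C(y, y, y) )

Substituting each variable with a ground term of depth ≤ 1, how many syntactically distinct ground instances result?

35

Ground terms of depth ≤ 1:
  Write N_k for the number of ground terms of depth ≤ k. A term of depth ≤ k is either a constant or a function symbol applied to arguments of depth ≤ k−1, so N_k = 5 + N_{k-1}^2 + N_{k-1}.
  N_0 = 5
  N_1 = 5 + 5^2 + 5 = 35
So there are 35 ground terms available for substitution.
The variable y ranges independently over the available ground terms, and distinct assignments produce distinct instances.
Number of ground instances = 35.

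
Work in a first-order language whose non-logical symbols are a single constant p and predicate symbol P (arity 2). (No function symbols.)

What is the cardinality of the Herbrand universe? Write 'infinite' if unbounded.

1

There are no function symbols, so the only ground term is the single constant.
The Herbrand universe is {p}, finite with 1 element.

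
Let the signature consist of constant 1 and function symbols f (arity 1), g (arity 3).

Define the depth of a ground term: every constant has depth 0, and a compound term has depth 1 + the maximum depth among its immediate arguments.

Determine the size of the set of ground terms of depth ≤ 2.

31

If N_k denotes the number of depth-≤k ground terms, the 1 constant gives N_0 = 1, and each function symbol of arity r contributes N_{k-1}^r new terms at level k: N_k = 1 + N_{k-1} + N_{k-1}^3.
N_0 = 1
N_1 = 1 + 1 + 1^3 = 3
N_2 = 1 + 3 + 3^3 = 31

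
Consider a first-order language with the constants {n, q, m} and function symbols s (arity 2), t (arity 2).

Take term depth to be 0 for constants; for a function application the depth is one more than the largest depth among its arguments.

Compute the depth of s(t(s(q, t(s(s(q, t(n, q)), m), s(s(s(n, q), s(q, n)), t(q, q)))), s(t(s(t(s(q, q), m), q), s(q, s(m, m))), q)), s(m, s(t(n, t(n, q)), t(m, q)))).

7

depth(t(n, q)) = 1 + max(0, 0) = 1
depth(s(q, t(n, q))) = 1 + max(0, 1) = 2
depth(s(s(q, t(n, q)), m)) = 1 + max(2, 0) = 3
depth(s(n, q)) = 1 + max(0, 0) = 1
depth(s(q, n)) = 1 + max(0, 0) = 1
depth(s(s(n, q), s(q, n))) = 1 + max(1, 1) = 2
depth(t(q, q)) = 1 + max(0, 0) = 1
depth(s(s(s(n, q), s(q, n)), t(q, q))) = 1 + max(2, 1) = 3
depth(t(s(s(q, t(n, q)), m), s(s(s(n, q), s(q, n)), t(q, q)))) = 1 + max(3, 3) = 4
depth(s(q, t(s(s(q, t(n, q)), m), s(s(s(n, q), s(q, n)), t(q, q))))) = 1 + max(0, 4) = 5
depth(s(q, q)) = 1 + max(0, 0) = 1
depth(t(s(q, q), m)) = 1 + max(1, 0) = 2
depth(s(t(s(q, q), m), q)) = 1 + max(2, 0) = 3
depth(s(m, m)) = 1 + max(0, 0) = 1
depth(s(q, s(m, m))) = 1 + max(0, 1) = 2
depth(t(s(t(s(q, q), m), q), s(q, s(m, m)))) = 1 + max(3, 2) = 4
depth(s(t(s(t(s(q, q), m), q), s(q, s(m, m))), q)) = 1 + max(4, 0) = 5
depth(t(s(q, t(s(s(q, t(n, q)), m), s(s(s(n, q), s(q, n)), t(q, q)))), s(t(s(t(s(q, q), m), q), s(q, s(m, m))), q))) = 1 + max(5, 5) = 6
depth(t(n, t(n, q))) = 1 + max(0, 1) = 2
depth(t(m, q)) = 1 + max(0, 0) = 1
depth(s(t(n, t(n, q)), t(m, q))) = 1 + max(2, 1) = 3
depth(s(m, s(t(n, t(n, q)), t(m, q)))) = 1 + max(0, 3) = 4
depth(s(t(s(q, t(s(s(q, t(n, q)), m), s(s(s(n, q), s(q, n)), t(q, q)))), s(t(s(t(s(q, q), m), q), s(q, s(m, m))), q)), s(m, s(t(n, t(n, q)), t(m, q))))) = 1 + max(6, 4) = 7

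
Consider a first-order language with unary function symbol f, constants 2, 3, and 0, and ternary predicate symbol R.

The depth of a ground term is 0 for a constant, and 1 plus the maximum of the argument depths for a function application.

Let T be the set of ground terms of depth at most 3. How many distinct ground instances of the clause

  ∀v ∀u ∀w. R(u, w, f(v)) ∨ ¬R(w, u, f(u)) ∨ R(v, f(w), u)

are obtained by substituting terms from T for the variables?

1728

Ground terms of depth ≤ 3:
  Write N_k for the number of ground terms of depth ≤ k. A term of depth ≤ k is either a constant or a function symbol applied to arguments of depth ≤ k−1, so N_k = 3 + N_{k-1}.
  N_0 = 3
  N_1 = 3 + 3 = 6
  N_2 = 3 + 6 = 9
  N_3 = 3 + 9 = 12
  Explicitly: 2, 3, 0, f(2), f(3), f(0), f(f(2)), f(f(3)), f(f(0)), f(f(f(2))), f(f(f(3))), f(f(f(0))).
So there are 12 ground terms available for substitution.
There are 3 variables to instantiate (v, u, w), each occurring in at least one literal, so different choices give different ground instances.
Number of ground instances = 12^3 = 1728.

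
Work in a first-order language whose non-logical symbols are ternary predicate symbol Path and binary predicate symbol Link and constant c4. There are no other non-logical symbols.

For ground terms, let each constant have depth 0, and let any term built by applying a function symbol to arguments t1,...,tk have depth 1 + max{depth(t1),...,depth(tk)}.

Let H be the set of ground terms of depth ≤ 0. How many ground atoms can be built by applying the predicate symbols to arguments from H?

First count ground terms of depth ≤ 0.
With no function symbols every ground term is a constant, so there is exactly 1 ground term at every depth bound.
N_0 = 1
Explicitly: c4.
So |H| = 1.
For each predicate symbol, the number of ground atoms is |H| raised to its arity; summing:
  Path: 1^3 = 1;  Link: 1^2 = 1
Total ground atoms: 1 + 1 = 2.

2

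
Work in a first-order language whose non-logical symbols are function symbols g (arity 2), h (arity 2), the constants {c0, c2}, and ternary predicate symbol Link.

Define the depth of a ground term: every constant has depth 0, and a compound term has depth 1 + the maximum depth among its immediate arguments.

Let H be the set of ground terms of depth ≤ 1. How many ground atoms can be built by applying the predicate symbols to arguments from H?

1000

First count ground terms of depth ≤ 1.
Count level by level. With function symbols g/2, h/2, the terms of depth ≤ k are the 2 constants together with each function applied to depth-≤(k−1) tuples, so N_k = 2 + N_{k-1}^2 + N_{k-1}^2.
N_0 = 2
N_1 = 2 + 2^2 + 2^2 = 10
Explicitly: c0, c2, g(c0, c0), g(c0, c2), g(c2, c0), g(c2, c2), h(c0, c0), h(c0, c2), h(c2, c0), h(c2, c2).
So |H| = 10.
Each predicate of arity r yields |H|^r ground atoms (one per choice of an r-tuple from H):
  Link: 10^3 = 1000
Total ground atoms: 1000.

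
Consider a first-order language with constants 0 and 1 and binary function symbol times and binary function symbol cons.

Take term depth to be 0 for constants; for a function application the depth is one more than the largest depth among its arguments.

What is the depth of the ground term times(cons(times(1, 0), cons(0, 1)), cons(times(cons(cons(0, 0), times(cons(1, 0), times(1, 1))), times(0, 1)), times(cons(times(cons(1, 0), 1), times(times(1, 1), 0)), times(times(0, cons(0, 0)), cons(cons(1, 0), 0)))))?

6

depth(times(1, 0)) = 1 + max(0, 0) = 1
depth(cons(0, 1)) = 1 + max(0, 0) = 1
depth(cons(times(1, 0), cons(0, 1))) = 1 + max(1, 1) = 2
depth(cons(0, 0)) = 1 + max(0, 0) = 1
depth(cons(1, 0)) = 1 + max(0, 0) = 1
depth(times(1, 1)) = 1 + max(0, 0) = 1
depth(times(cons(1, 0), times(1, 1))) = 1 + max(1, 1) = 2
depth(cons(cons(0, 0), times(cons(1, 0), times(1, 1)))) = 1 + max(1, 2) = 3
depth(times(0, 1)) = 1 + max(0, 0) = 1
depth(times(cons(cons(0, 0), times(cons(1, 0), times(1, 1))), times(0, 1))) = 1 + max(3, 1) = 4
depth(times(cons(1, 0), 1)) = 1 + max(1, 0) = 2
depth(times(times(1, 1), 0)) = 1 + max(1, 0) = 2
depth(cons(times(cons(1, 0), 1), times(times(1, 1), 0))) = 1 + max(2, 2) = 3
depth(times(0, cons(0, 0))) = 1 + max(0, 1) = 2
depth(cons(cons(1, 0), 0)) = 1 + max(1, 0) = 2
depth(times(times(0, cons(0, 0)), cons(cons(1, 0), 0))) = 1 + max(2, 2) = 3
depth(times(cons(times(cons(1, 0), 1), times(times(1, 1), 0)), times(times(0, cons(0, 0)), cons(cons(1, 0), 0)))) = 1 + max(3, 3) = 4
depth(cons(times(cons(cons(0, 0), times(cons(1, 0), times(1, 1))), times(0, 1)), times(cons(times(cons(1, 0), 1), times(times(1, 1), 0)), times(times(0, cons(0, 0)), cons(cons(1, 0), 0))))) = 1 + max(4, 4) = 5
depth(times(cons(times(1, 0), cons(0, 1)), cons(times(cons(cons(0, 0), times(cons(1, 0), times(1, 1))), times(0, 1)), times(cons(times(cons(1, 0), 1), times(times(1, 1), 0)), times(times(0, cons(0, 0)), cons(cons(1, 0), 0)))))) = 1 + max(2, 5) = 6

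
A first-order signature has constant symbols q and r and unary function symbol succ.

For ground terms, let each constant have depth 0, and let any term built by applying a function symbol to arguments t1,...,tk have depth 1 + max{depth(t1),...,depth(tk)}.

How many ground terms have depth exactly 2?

2

Let N_k count ground terms of depth at most k. Each non-constant term of depth ≤ k is some function symbol applied to depth-≤(k−1) arguments, giving N_k = 2 + N_{k-1}.
N_0 = 2
N_1 = 2 + 2 = 4
N_2 = 2 + 4 = 6
Terms of depth exactly 2: N_2 − N_1 = 6 − 4 = 2.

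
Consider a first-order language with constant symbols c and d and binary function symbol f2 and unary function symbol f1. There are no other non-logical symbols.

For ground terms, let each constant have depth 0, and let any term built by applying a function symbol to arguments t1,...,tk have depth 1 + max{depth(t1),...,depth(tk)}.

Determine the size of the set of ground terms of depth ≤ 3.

Count level by level. With function symbols f2/2, f1/1, the terms of depth ≤ k are the 2 constants together with each function applied to depth-≤(k−1) tuples, so N_k = 2 + N_{k-1}^2 + N_{k-1}.
N_0 = 2
N_1 = 2 + 2^2 + 2 = 8
N_2 = 2 + 8^2 + 8 = 74
N_3 = 2 + 74^2 + 74 = 5552

5552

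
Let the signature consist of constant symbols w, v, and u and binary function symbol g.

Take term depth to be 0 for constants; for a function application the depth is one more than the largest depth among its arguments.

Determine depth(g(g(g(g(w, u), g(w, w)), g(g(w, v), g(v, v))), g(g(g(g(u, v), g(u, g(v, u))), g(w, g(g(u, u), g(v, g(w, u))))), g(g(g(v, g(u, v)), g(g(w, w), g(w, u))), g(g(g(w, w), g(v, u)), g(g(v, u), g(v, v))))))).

depth(g(w, u)) = 1 + max(0, 0) = 1
depth(g(w, w)) = 1 + max(0, 0) = 1
depth(g(g(w, u), g(w, w))) = 1 + max(1, 1) = 2
depth(g(w, v)) = 1 + max(0, 0) = 1
depth(g(v, v)) = 1 + max(0, 0) = 1
depth(g(g(w, v), g(v, v))) = 1 + max(1, 1) = 2
depth(g(g(g(w, u), g(w, w)), g(g(w, v), g(v, v)))) = 1 + max(2, 2) = 3
depth(g(u, v)) = 1 + max(0, 0) = 1
depth(g(v, u)) = 1 + max(0, 0) = 1
depth(g(u, g(v, u))) = 1 + max(0, 1) = 2
depth(g(g(u, v), g(u, g(v, u)))) = 1 + max(1, 2) = 3
depth(g(u, u)) = 1 + max(0, 0) = 1
depth(g(v, g(w, u))) = 1 + max(0, 1) = 2
depth(g(g(u, u), g(v, g(w, u)))) = 1 + max(1, 2) = 3
depth(g(w, g(g(u, u), g(v, g(w, u))))) = 1 + max(0, 3) = 4
depth(g(g(g(u, v), g(u, g(v, u))), g(w, g(g(u, u), g(v, g(w, u)))))) = 1 + max(3, 4) = 5
depth(g(v, g(u, v))) = 1 + max(0, 1) = 2
depth(g(g(w, w), g(w, u))) = 1 + max(1, 1) = 2
depth(g(g(v, g(u, v)), g(g(w, w), g(w, u)))) = 1 + max(2, 2) = 3
depth(g(g(w, w), g(v, u))) = 1 + max(1, 1) = 2
depth(g(g(v, u), g(v, v))) = 1 + max(1, 1) = 2
depth(g(g(g(w, w), g(v, u)), g(g(v, u), g(v, v)))) = 1 + max(2, 2) = 3
depth(g(g(g(v, g(u, v)), g(g(w, w), g(w, u))), g(g(g(w, w), g(v, u)), g(g(v, u), g(v, v))))) = 1 + max(3, 3) = 4
depth(g(g(g(g(u, v), g(u, g(v, u))), g(w, g(g(u, u), g(v, g(w, u))))), g(g(g(v, g(u, v)), g(g(w, w), g(w, u))), g(g(g(w, w), g(v, u)), g(g(v, u), g(v, v)))))) = 1 + max(5, 4) = 6
depth(g(g(g(g(w, u), g(w, w)), g(g(w, v), g(v, v))), g(g(g(g(u, v), g(u, g(v, u))), g(w, g(g(u, u), g(v, g(w, u))))), g(g(g(v, g(u, v)), g(g(w, w), g(w, u))), g(g(g(w, w), g(v, u)), g(g(v, u), g(v, v))))))) = 1 + max(3, 6) = 7

7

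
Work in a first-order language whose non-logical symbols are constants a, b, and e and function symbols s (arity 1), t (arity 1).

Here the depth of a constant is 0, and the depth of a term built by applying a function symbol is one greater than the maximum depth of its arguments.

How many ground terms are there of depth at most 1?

If N_k denotes the number of depth-≤k ground terms, the 3 constants give N_0 = 3, and each function symbol of arity r contributes N_{k-1}^r new terms at level k: N_k = 3 + N_{k-1} + N_{k-1}.
N_0 = 3
N_1 = 3 + 3 + 3 = 9
Explicitly: a, b, e, s(a), s(b), s(e), t(a), t(b), t(e).

9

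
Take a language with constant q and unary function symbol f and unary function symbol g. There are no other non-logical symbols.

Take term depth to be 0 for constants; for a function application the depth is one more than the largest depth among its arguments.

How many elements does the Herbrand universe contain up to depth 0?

Let N_k = |{terms of depth ≤ k}|. Then N_0 = 1 and N_k = 1 + N_{k-1} + N_{k-1} for k ≥ 1 (one summand per function symbol, arity giving the exponent).
N_0 = 1

1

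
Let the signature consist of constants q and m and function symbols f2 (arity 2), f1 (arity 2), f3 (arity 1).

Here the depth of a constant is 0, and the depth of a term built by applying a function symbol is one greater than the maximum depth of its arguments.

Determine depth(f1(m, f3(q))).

depth(f3(q)) = 1 + depth(q) = 1 + 0 = 1
depth(f1(m, f3(q))) = 1 + max(0, 1) = 2

2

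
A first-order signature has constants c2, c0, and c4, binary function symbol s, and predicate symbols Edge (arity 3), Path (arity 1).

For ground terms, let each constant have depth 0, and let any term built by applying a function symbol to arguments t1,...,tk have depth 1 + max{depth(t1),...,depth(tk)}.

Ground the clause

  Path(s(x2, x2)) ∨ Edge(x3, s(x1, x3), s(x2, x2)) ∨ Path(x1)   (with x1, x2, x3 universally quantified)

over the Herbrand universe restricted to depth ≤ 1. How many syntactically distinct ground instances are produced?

Ground terms of depth ≤ 1:
  If N_k denotes the number of depth-≤k ground terms, the 3 constants give N_0 = 3, and each function symbol of arity r contributes N_{k-1}^r new terms at level k: N_k = 3 + N_{k-1}^2.
  N_0 = 3
  N_1 = 3 + 3^2 = 12
  Explicitly: c2, c0, c4, s(c2, c2), s(c2, c0), s(c2, c4), s(c0, c2), s(c0, c0), s(c0, c4), s(c4, c2), s(c4, c0), s(c4, c4).
So there are 12 ground terms available for substitution.
The body mentions every one of the 3 quantified variables; since ground terms form a free algebra, no two substitutions collapse to the same formula.
Number of ground instances = 12^3 = 1728.

1728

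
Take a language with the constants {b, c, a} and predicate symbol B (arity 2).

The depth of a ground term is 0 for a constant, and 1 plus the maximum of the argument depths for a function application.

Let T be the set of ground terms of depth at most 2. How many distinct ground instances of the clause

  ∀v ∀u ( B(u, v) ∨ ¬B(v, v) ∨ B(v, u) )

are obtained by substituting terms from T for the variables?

Ground terms of depth ≤ 2:
  With no function symbols every ground term is a constant, so there are exactly 3 ground terms at every depth bound.
  N_0 = 3
  N_1 = 3
  N_2 = 3
  Explicitly: b, c, a.
So there are 3 ground terms available for substitution.
Each of v, u ranges independently over the available ground terms, and distinct assignments produce distinct instances.
Number of ground instances = 3^2 = 9.

9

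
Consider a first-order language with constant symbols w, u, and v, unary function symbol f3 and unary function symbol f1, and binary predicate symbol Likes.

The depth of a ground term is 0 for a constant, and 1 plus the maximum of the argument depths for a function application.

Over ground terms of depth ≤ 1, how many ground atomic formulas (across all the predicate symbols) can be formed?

81

First count ground terms of depth ≤ 1.
If N_k denotes the number of depth-≤k ground terms, the 3 constants give N_0 = 3, and each function symbol of arity r contributes N_{k-1}^r new terms at level k: N_k = 3 + N_{k-1} + N_{k-1}.
N_0 = 3
N_1 = 3 + 3 + 3 = 9
So |H| = 9.
Ground atoms are formed by filling each argument slot of a predicate with a term from H, so an r-ary predicate gives |H|^r atoms:
  Likes: 9^2 = 81
Total ground atoms: 81.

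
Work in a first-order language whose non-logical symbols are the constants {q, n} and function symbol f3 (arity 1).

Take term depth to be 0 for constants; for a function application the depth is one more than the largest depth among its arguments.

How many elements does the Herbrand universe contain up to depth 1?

4

Write N_k for the number of ground terms of depth ≤ k. A term of depth ≤ k is either a constant or a function symbol applied to arguments of depth ≤ k−1, so N_k = 2 + N_{k-1}.
N_0 = 2
N_1 = 2 + 2 = 4
Explicitly: q, n, f3(q), f3(n).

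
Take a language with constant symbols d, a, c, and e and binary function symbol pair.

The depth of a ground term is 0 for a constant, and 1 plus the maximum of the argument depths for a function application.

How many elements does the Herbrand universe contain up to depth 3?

163220

Let N_k count ground terms of depth at most k. Each non-constant term of depth ≤ k is some function symbol applied to depth-≤(k−1) arguments, giving N_k = 4 + N_{k-1}^2.
N_0 = 4
N_1 = 4 + 4^2 = 20
N_2 = 4 + 20^2 = 404
N_3 = 4 + 404^2 = 163220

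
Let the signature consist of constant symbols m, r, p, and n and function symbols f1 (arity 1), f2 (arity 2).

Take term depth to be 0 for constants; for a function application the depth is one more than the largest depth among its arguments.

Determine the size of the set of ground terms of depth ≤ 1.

24

Let N_k = |{terms of depth ≤ k}|. Then N_0 = 4 and N_k = 4 + N_{k-1} + N_{k-1}^2 for k ≥ 1 (one summand per function symbol, arity giving the exponent).
N_0 = 4
N_1 = 4 + 4 + 4^2 = 24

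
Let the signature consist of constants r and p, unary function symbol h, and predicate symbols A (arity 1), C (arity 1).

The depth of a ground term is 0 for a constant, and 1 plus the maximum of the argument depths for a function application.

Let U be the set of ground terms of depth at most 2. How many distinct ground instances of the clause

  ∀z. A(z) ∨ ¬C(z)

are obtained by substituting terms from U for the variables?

6

Ground terms of depth ≤ 2:
  Write N_k for the number of ground terms of depth ≤ k. A term of depth ≤ k is either a constant or a function symbol applied to arguments of depth ≤ k−1, so N_k = 2 + N_{k-1}.
  N_0 = 2
  N_1 = 2 + 2 = 4
  N_2 = 2 + 4 = 6
  Explicitly: r, p, h(r), h(p), h(h(r)), h(h(p)).
So there are 6 ground terms available for substitution.
There is 1 variable to instantiate (z),  occurring in at least one literal, so different choices give different ground instances.
Number of ground instances = 6.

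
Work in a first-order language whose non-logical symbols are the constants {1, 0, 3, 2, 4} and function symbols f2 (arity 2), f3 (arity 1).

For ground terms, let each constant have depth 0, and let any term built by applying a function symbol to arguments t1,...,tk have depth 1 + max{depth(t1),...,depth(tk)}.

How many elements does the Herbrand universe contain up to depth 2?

1265

Count level by level. With function symbols f2/2, f3/1, the terms of depth ≤ k are the 5 constants together with each function applied to depth-≤(k−1) tuples, so N_k = 5 + N_{k-1}^2 + N_{k-1}.
N_0 = 5
N_1 = 5 + 5^2 + 5 = 35
N_2 = 5 + 35^2 + 35 = 1265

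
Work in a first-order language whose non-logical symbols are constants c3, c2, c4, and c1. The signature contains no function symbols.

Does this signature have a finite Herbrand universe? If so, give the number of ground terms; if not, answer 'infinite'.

There are no function symbols, so every ground term is one of the 4 constants.
The Herbrand universe is {c3, c2, c4, c1}, which is finite with 4 elements.

4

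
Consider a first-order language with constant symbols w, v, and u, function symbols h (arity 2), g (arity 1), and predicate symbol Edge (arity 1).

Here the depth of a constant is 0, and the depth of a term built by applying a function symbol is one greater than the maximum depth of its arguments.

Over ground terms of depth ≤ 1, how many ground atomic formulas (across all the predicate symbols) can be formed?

First count ground terms of depth ≤ 1.
If N_k denotes the number of depth-≤k ground terms, the 3 constants give N_0 = 3, and each function symbol of arity r contributes N_{k-1}^r new terms at level k: N_k = 3 + N_{k-1}^2 + N_{k-1}.
N_0 = 3
N_1 = 3 + 3^2 + 3 = 15
So |H| = 15.
A ground atom is a predicate applied to a tuple of terms from H, so the count is the sum over predicates of |H|^arity:
  Edge: 15
Total ground atoms: 15.

15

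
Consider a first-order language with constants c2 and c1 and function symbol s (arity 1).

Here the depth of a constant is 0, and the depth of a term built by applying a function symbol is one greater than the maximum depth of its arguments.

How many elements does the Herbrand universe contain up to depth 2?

6

Let N_k = |{terms of depth ≤ k}|. Then N_0 = 2 and N_k = 2 + N_{k-1} for k ≥ 1 (one summand per function symbol, arity giving the exponent).
N_0 = 2
N_1 = 2 + 2 = 4
N_2 = 2 + 4 = 6
Explicitly: c2, c1, s(c2), s(c1), s(s(c2)), s(s(c1)).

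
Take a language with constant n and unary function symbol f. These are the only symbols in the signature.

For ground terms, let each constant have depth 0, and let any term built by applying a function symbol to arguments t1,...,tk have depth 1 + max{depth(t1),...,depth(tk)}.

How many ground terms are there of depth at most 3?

Let N_k = |{terms of depth ≤ k}|. Then N_0 = 1 and N_k = 1 + N_{k-1} for k ≥ 1 (one summand per function symbol, arity giving the exponent).
N_0 = 1
N_1 = 1 + 1 = 2
N_2 = 1 + 2 = 3
N_3 = 1 + 3 = 4
Explicitly: n, f(n), f(f(n)), f(f(f(n))).

4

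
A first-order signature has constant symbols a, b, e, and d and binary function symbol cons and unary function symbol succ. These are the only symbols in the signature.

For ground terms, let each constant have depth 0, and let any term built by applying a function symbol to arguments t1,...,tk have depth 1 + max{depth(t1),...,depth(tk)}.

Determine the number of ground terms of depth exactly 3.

Write N_k for the number of ground terms of depth ≤ k. A term of depth ≤ k is either a constant or a function symbol applied to arguments of depth ≤ k−1, so N_k = 4 + N_{k-1}^2 + N_{k-1}.
N_0 = 4
N_1 = 4 + 4^2 + 4 = 24
N_2 = 4 + 24^2 + 24 = 604
N_3 = 4 + 604^2 + 604 = 365424
Terms of depth exactly 3: N_3 − N_2 = 365424 − 604 = 364820.

364820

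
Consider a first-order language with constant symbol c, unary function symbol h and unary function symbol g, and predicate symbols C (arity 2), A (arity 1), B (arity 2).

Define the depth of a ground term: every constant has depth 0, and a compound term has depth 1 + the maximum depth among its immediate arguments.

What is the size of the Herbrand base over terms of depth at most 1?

21

First count ground terms of depth ≤ 1.
Write N_k for the number of ground terms of depth ≤ k. A term of depth ≤ k is either a constant or a function symbol applied to arguments of depth ≤ k−1, so N_k = 1 + N_{k-1} + N_{k-1}.
N_0 = 1
N_1 = 1 + 1 + 1 = 3
Explicitly: c, h(c), g(c).
So |H| = 3.
For each predicate symbol, the number of ground atoms is |H| raised to its arity; summing:
  C: 3^2 = 9;  A: 3;  B: 3^2 = 9
Total ground atoms: 9 + 3 + 9 = 21.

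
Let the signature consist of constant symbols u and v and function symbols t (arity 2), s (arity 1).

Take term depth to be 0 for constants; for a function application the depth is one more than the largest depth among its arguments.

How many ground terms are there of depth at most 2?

74

If N_k denotes the number of depth-≤k ground terms, the 2 constants give N_0 = 2, and each function symbol of arity r contributes N_{k-1}^r new terms at level k: N_k = 2 + N_{k-1}^2 + N_{k-1}.
N_0 = 2
N_1 = 2 + 2^2 + 2 = 8
N_2 = 2 + 8^2 + 8 = 74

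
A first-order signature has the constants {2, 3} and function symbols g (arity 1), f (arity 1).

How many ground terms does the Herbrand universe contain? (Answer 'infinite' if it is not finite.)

The signature has at least one function symbol (g, arity 1) and at least one constant (2).
Iterating g gives infinitely many distinct ground terms: 2, g(2), g(g(2)), ...
So the Herbrand universe is infinite.

infinite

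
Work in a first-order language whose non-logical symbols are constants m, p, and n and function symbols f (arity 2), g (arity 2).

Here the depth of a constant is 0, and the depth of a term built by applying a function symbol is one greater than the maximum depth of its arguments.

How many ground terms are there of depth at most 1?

Let N_k = |{terms of depth ≤ k}|. Then N_0 = 3 and N_k = 3 + N_{k-1}^2 + N_{k-1}^2 for k ≥ 1 (one summand per function symbol, arity giving the exponent).
N_0 = 3
N_1 = 3 + 3^2 + 3^2 = 21

21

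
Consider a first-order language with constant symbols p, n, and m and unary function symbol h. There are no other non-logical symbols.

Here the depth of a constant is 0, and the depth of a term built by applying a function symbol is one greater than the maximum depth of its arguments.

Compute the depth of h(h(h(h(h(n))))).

depth(h(n)) = 1 + depth(n) = 1 + 0 = 1
depth(h(h(n))) = 1 + depth(h(n)) = 1 + 1 = 2
depth(h(h(h(n)))) = 1 + depth(h(h(n))) = 1 + 2 = 3
depth(h(h(h(h(n))))) = 1 + depth(h(h(h(n)))) = 1 + 3 = 4
depth(h(h(h(h(h(n)))))) = 1 + depth(h(h(h(h(n))))) = 1 + 4 = 5

5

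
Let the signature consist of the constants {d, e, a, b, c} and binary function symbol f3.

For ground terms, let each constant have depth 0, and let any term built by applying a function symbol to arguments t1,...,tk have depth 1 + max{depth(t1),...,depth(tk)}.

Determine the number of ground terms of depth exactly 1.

Let N_k count ground terms of depth at most k. Each non-constant term of depth ≤ k is some function symbol applied to depth-≤(k−1) arguments, giving N_k = 5 + N_{k-1}^2.
N_0 = 5
N_1 = 5 + 5^2 = 30
Terms of depth exactly 1: N_1 − N_0 = 30 − 5 = 25.

25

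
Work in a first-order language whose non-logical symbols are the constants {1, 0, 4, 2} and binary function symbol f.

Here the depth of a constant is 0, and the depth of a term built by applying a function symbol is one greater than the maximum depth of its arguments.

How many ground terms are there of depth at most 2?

Count level by level. With function symbols f/2, the terms of depth ≤ k are the 4 constants together with each function applied to depth-≤(k−1) tuples, so N_k = 4 + N_{k-1}^2.
N_0 = 4
N_1 = 4 + 4^2 = 20
N_2 = 4 + 20^2 = 404

404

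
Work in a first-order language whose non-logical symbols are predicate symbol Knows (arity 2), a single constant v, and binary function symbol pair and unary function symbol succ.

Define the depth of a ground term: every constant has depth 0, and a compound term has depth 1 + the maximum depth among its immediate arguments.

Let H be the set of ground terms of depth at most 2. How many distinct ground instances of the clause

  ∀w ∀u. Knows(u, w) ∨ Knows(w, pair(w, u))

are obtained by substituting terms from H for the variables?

169

Ground terms of depth ≤ 2:
  Write N_k for the number of ground terms of depth ≤ k. A term of depth ≤ k is either a constant or a function symbol applied to arguments of depth ≤ k−1, so N_k = 1 + N_{k-1}^2 + N_{k-1}.
  N_0 = 1
  N_1 = 1 + 1^2 + 1 = 3
  N_2 = 1 + 3^2 + 3 = 13
So there are 13 ground terms available for substitution.
The body mentions every one of the 2 quantified variables; since ground terms form a free algebra, no two substitutions collapse to the same formula.
Number of ground instances = 13^2 = 169.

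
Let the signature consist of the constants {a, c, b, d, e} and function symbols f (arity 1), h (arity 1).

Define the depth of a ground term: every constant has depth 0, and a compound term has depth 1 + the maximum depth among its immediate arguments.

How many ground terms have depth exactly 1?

10

Let N_k = |{terms of depth ≤ k}|. Then N_0 = 5 and N_k = 5 + N_{k-1} + N_{k-1} for k ≥ 1 (one summand per function symbol, arity giving the exponent).
N_0 = 5
N_1 = 5 + 5 + 5 = 15
Terms of depth exactly 1: N_1 − N_0 = 15 − 5 = 10.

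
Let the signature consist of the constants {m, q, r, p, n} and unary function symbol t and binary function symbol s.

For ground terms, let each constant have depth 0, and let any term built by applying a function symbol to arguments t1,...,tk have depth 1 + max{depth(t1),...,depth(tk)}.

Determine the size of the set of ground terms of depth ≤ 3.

1601495

Count level by level. With function symbols t/1, s/2, the terms of depth ≤ k are the 5 constants together with each function applied to depth-≤(k−1) tuples, so N_k = 5 + N_{k-1} + N_{k-1}^2.
N_0 = 5
N_1 = 5 + 5 + 5^2 = 35
N_2 = 5 + 35 + 35^2 = 1265
N_3 = 5 + 1265 + 1265^2 = 1601495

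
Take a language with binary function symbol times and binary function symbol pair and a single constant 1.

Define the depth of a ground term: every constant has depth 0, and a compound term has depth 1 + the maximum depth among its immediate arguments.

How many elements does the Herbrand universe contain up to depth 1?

3

Write N_k for the number of ground terms of depth ≤ k. A term of depth ≤ k is either a constant or a function symbol applied to arguments of depth ≤ k−1, so N_k = 1 + N_{k-1}^2 + N_{k-1}^2.
N_0 = 1
N_1 = 1 + 1^2 + 1^2 = 3
Explicitly: 1, times(1, 1), pair(1, 1).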